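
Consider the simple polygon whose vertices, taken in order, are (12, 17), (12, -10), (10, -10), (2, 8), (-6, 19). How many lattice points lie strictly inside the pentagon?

228

The shoelace formula gives twice the area as |(12·(-10) − 12·17) + (12·(-10) − 10·(-10)) + (10·8 − 2·(-10)) + (2·19 − (-6)·8) + ((-6)·17 − 12·19)| = 488, so the area is 244.
The number of boundary lattice points is Σ gcd(|Δx|,|Δy|) = gcd(0,27) + gcd(2,0) + gcd(8,18) + gcd(8,11) + gcd(18,2) = 27+2+2+1+2 = 34.
By Pick's theorem A = I + B/2 − 1, so I = 244 − 34/2 + 1 = 228.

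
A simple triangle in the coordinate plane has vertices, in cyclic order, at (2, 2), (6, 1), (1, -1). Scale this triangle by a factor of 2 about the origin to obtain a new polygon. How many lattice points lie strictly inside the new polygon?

24

By the shoelace formula, twice the signed area is |(2·1 − 6·2) + (6·(-1) − 1·1) + (1·2 − 2·(-1))| = 13, so the area is 13/2.
Summing gcd(|Δx|,|Δy|) over the edges gives the boundary count: gcd(4,1) + gcd(5,2) + gcd(1,3) = 1+1+1 = 3.
Scaling by 2 multiplies the area by 2² = 4 (so the new area is 26) and multiplies the boundary lattice-point count by 2, giving 6.
By Pick's theorem, the interior count of the dilated polygon is 26 − 6/2 + 1 = 24.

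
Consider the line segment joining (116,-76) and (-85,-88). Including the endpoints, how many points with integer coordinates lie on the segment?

4

The number of lattice points on a segment between lattice points is gcd(|Δx|,|Δy|) + 1 = gcd(201,12) + 1 = 3 + 1 = 4.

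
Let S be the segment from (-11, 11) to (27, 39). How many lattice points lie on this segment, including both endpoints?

The number of lattice points on a segment between lattice points is gcd(|Δx|,|Δy|) + 1 = gcd(38,28) + 1 = 2 + 1 = 3.

3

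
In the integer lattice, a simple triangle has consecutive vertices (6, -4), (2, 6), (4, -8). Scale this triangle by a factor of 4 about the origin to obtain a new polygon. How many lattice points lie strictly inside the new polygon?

277

The shoelace formula gives twice the area as |[6·6 − 2·(-4)] + [2·(-8) − 4·6] + [4·(-4) − 6·(-8)]| = 36, so the area is 18.
Along each edge there are gcd(|Δx|,|Δy|)+1 lattice points, so counting each shared vertex once the boundary has gcd(4,10) + gcd(2,14) + gcd(2,4) = 2+2+2 = 6.
Scaling by 4 multiplies the area by 4² = 16 (so the new area is 288) and multiplies the boundary lattice-point count by 4, giving 24.
By Pick's theorem, the interior count of the dilated polygon is 288 − 24/2 + 1 = 277.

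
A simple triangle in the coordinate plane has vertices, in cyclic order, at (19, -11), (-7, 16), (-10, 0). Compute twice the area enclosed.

By the shoelace formula, twice the signed area is |[19·16 − (-7)·(-11)] + [(-7)·0 − (-10)·16] + [(-10)·(-11) − 19·0]| = 497, so the area is 497/2.

497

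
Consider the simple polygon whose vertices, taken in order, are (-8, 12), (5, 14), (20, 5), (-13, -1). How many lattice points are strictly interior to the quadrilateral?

270

Using the shoelace formula, 2A = |((-8)·14 − 5·12) + (5·5 − 20·14) + (20·(-1) − (-13)·5) + ((-13)·12 − (-8)·(-1))| = 546, so the area is 273.
The number of boundary lattice points is Σ gcd(|Δx|,|Δy|) = gcd(13,2) + gcd(15,9) + gcd(33,6) + gcd(5,13) = 1+3+3+1 = 8.
By Pick's theorem A = I + B/2 − 1, so I = 273 − 8/2 + 1 = 270.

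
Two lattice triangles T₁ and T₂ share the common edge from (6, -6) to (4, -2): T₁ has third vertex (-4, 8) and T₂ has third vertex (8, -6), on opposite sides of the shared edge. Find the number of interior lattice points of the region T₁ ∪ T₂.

6

The union is the simple quadrilateral with vertices (6, -6), (-4, 8), (4, -2), (8, -6) in order.
Using the shoelace formula, 2A = |[6·8 − (-4)·(-6)] + [(-4)·(-2) − 4·8] + [4·(-6) − 8·(-2)] + [8·(-6) − 6·(-6)]| = 20, so the area is 10.
Summing gcd(|Δx|,|Δy|) over the edges gives the boundary count: gcd(10,14) + gcd(8,10) + gcd(4,4) + gcd(2,0) = 2+2+4+2 = 10.
By Pick's theorem I = A − B/2 + 1 = 10 − 10/2 + 1 = 6.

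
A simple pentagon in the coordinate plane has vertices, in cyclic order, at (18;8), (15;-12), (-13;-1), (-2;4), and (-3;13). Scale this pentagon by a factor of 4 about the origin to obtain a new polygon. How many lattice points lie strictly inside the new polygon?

6655

By the shoelace formula, twice the signed area is |(18·(-12) − 15·8) + (15·(-1) − (-13)·(-12)) + ((-13)·4 − (-2)·(-1)) + ((-2)·13 − (-3)·4) + ((-3)·8 − 18·13)| = 833, so the area is 416.5.
Along each edge there are gcd(|Δx|,|Δy|)+1 lattice points, so counting each shared vertex once the boundary has gcd(3,20) + gcd(28,11) + gcd(11,5) + gcd(1,9) + gcd(21,5) = 1+1+1+1+1 = 5.
Scaling by 4 multiplies the area by 4² = 16 (so the new area is 6664) and multiplies the boundary lattice-point count by 4, giving 20.
By Pick's theorem, the interior count of the dilated polygon is 6664 − 20/2 + 1 = 6655.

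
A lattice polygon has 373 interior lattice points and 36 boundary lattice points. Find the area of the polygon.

Pick's theorem states A = I + B/2 − 1, so A = 373 + 36/2 − 1 = 390.

390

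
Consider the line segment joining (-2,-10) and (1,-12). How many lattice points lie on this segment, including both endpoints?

The number of lattice points on a segment between lattice points is gcd(|Δx|,|Δy|) + 1 = gcd(3,2) + 1 = 1 + 1 = 2.

2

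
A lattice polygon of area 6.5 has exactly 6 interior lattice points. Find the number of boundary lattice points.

3

Pick's theorem gives A = I + B/2 − 1, so B = 2(A − I + 1) = 2(6.5 − 6 + 1) = 3.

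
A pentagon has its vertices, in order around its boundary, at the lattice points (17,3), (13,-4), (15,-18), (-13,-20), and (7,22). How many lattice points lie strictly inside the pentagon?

The shoelace formula gives twice the area as |(17·(-4) − 13·3) + (13·(-18) − 15·(-4)) + (15·(-20) − (-13)·(-18)) + ((-13)·22 − 7·(-20)) + (7·3 − 17·22)| = 1314, so the area is 657.
Summing gcd(|Δx|,|Δy|) over the edges gives the boundary count: gcd(4,7) + gcd(2,14) + gcd(28,2) + gcd(20,42) + gcd(10,19) = 1+2+2+2+1 = 8.
By Pick's theorem A = I + B/2 − 1, so I = 657 − 8/2 + 1 = 654.

654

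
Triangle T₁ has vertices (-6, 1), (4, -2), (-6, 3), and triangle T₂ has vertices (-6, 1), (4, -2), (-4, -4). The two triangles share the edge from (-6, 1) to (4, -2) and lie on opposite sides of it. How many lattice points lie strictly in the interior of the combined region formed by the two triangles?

28

The union is the simple quadrilateral with vertices (-6, 1), (-6, 3), (4, -2), (-4, -4) in order.
By the shoelace formula, twice the signed area is |((-6)·3 − (-6)·1) + ((-6)·(-2) − 4·3) + (4·(-4) − (-4)·(-2)) + ((-4)·1 − (-6)·(-4))| = 64, so the area is 32.
Summing gcd(|Δx|,|Δy|) over the edges gives the boundary count: gcd(0,2) + gcd(10,5) + gcd(8,2) + gcd(2,5) = 2+5+2+1 = 10.
By Pick's theorem I = A − B/2 + 1 = 32 − 10/2 + 1 = 28.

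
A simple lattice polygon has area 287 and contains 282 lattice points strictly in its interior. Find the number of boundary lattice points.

12

Pick's theorem gives A = I + B/2 − 1, so B = 2(A − I + 1) = 2(287 − 282 + 1) = 12.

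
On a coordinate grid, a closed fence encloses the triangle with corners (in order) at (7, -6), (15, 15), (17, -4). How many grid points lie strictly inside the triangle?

Using the shoelace formula, 2A = |[7·15 − 15·(-6)] + [15·(-4) − 17·15] + [17·(-6) − 7·(-4)]| = 194, so the area is 97.
Summing gcd(|Δx|,|Δy|) over the edges gives the boundary count: gcd(8,21) + gcd(2,19) + gcd(10,2) = 1+1+2 = 4.
Pick's theorem gives I = A − B/2 + 1 = 97 − 4/2 + 1 = 96.

96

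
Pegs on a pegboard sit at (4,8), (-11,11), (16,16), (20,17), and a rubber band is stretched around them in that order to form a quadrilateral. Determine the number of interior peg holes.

Using the shoelace formula, 2A = |(4·11 − (-11)·8) + ((-11)·16 − 16·11) + (16·17 − 20·16) + (20·8 − 4·17)| = 176, so the area is 88.
The number of boundary lattice points is Σ gcd(|Δx|,|Δy|) = gcd(15,3) + gcd(27,5) + gcd(4,1) + gcd(16,9) = 3+1+1+1 = 6.
Pick's theorem gives I = A − B/2 + 1 = 88 − 6/2 + 1 = 86.

86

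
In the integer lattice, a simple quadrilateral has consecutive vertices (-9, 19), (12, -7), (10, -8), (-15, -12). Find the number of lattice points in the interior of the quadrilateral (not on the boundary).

The shoelace formula gives twice the area as |((-9)·(-7) − 12·19) + (12·(-8) − 10·(-7)) + (10·(-12) − (-15)·(-8)) + ((-15)·19 − (-9)·(-12))| = 824, so the area is 412.
The number of boundary lattice points is Σ gcd(|Δx|,|Δy|) = gcd(21,26) + gcd(2,1) + gcd(25,4) + gcd(6,31) = 1+1+1+1 = 4.
By Pick's theorem A = I + B/2 − 1, so I = 412 − 4/2 + 1 = 411.

411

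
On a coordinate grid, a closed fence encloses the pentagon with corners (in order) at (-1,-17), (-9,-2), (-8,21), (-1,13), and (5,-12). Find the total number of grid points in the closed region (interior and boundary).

Using the shoelace formula, 2A = |[(-1)·(-2) − (-9)·(-17)] + [(-9)·21 − (-8)·(-2)] + [(-8)·13 − (-1)·21] + [(-1)·(-12) − 5·13] + [5·(-17) − (-1)·(-12)]| = 589, so the area is 589/2.
The number of boundary lattice points is Σ gcd(|Δx|,|Δy|) = gcd(8,15) + gcd(1,23) + gcd(7,8) + gcd(6,25) + gcd(6,5) = 1+1+1+1+1 = 5.
Pick's theorem gives I = A − B/2 + 1 = 589/2 − 5/2 + 1 = 293, so the closed region contains I + B = 293 + 5 = 298 lattice points.

298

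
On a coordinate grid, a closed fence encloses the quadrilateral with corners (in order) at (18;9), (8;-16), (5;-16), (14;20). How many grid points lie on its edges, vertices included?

18

The number of boundary lattice points is Σ gcd(|Δx|,|Δy|) = gcd(10,25) + gcd(3,0) + gcd(9,36) + gcd(4,11) = 5+3+9+1 = 18.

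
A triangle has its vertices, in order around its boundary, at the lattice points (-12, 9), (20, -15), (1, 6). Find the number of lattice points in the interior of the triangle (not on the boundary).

104

Using the shoelace formula, 2A = |[(-12)·(-15) − 20·9] + [20·6 − 1·(-15)] + [1·9 − (-12)·6]| = 216, so the area is 108.
The number of boundary lattice points is Σ gcd(|Δx|,|Δy|) = gcd(32,24) + gcd(19,21) + gcd(13,3) = 8+1+1 = 10.
Pick's theorem gives I = A − B/2 + 1 = 108 − 10/2 + 1 = 104.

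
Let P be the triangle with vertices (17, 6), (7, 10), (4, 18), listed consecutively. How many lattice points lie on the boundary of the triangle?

The number of boundary lattice points is Σ gcd(|Δx|,|Δy|) = gcd(10,4) + gcd(3,8) + gcd(13,12) = 2+1+1 = 4.

4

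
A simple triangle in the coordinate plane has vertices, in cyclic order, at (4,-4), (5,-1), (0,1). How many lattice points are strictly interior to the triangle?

8

By the shoelace formula, twice the signed area is |[4·(-1) − 5·(-4)] + [5·1 − 0·(-1)] + [0·(-4) − 4·1]| = 17, so the area is 8.5.
The number of boundary lattice points is Σ gcd(|Δx|,|Δy|) = gcd(1,3) + gcd(5,2) + gcd(4,5) = 1+1+1 = 3.
By Pick's theorem A = I + B/2 − 1, so I = 8.5 − 3/2 + 1 = 8.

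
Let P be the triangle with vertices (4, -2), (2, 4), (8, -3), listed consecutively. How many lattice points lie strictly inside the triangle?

10

The shoelace formula gives twice the area as |(4·4 − 2·(-2)) + (2·(-3) − 8·4) + (8·(-2) − 4·(-3))| = 22, so the area is 11.
The number of boundary lattice points is Σ gcd(|Δx|,|Δy|) = gcd(2,6) + gcd(6,7) + gcd(4,1) = 2+1+1 = 4.
By Pick's theorem A = I + B/2 − 1, so I = 11 − 4/2 + 1 = 10.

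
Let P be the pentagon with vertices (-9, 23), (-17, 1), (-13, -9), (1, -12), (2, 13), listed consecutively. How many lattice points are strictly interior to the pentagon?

By the shoelace formula, twice the signed area is |((-9)·1 − (-17)·23) + ((-17)·(-9) − (-13)·1) + ((-13)·(-12) − 1·(-9)) + (1·13 − 2·(-12)) + (2·23 − (-9)·13)| = 913, so the area is 456.5.
Along each edge there are gcd(|Δx|,|Δy|)+1 lattice points, so counting each shared vertex once the boundary has gcd(8,22) + gcd(4,10) + gcd(14,3) + gcd(1,25) + gcd(11,10) = 2+2+1+1+1 = 7.
By Pick's theorem A = I + B/2 − 1, so I = 456.5 − 7/2 + 1 = 454.

454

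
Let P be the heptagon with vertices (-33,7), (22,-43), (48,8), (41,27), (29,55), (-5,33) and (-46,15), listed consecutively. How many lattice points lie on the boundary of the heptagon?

15

Along each edge there are gcd(|Δx|,|Δy|)+1 lattice points, so counting each shared vertex once the boundary has gcd(55,50) + gcd(26,51) + gcd(7,19) + gcd(12,28) + gcd(34,22) + gcd(41,18) + gcd(13,8) = 5+1+1+4+2+1+1 = 15.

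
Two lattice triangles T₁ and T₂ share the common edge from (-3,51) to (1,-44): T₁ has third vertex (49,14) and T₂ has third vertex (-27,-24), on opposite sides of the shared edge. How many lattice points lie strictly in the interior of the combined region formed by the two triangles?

3682

The union is the simple quadrilateral with vertices (-3,51), (49,14), (1,-44), (-27,-24) in order.
The shoelace formula gives twice the area as |((-3)·14 − 49·51) + (49·(-44) − 1·14) + (1·(-24) − (-27)·(-44)) + ((-27)·51 − (-3)·(-24))| = 7372, so the area is 3686.
Along each edge there are gcd(|Δx|,|Δy|)+1 lattice points, so counting each shared vertex once the boundary has gcd(52,37) + gcd(48,58) + gcd(28,20) + gcd(24,75) = 1+2+4+3 = 10.
By Pick's theorem I = A − B/2 + 1 = 3686 − 10/2 + 1 = 3682.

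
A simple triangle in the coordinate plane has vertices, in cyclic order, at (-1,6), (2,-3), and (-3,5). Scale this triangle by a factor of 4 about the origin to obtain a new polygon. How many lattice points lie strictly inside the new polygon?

Using the shoelace formula, 2A = |((-1)·(-3) − 2·6) + (2·5 − (-3)·(-3)) + ((-3)·6 − (-1)·5)| = 21, so the area is 21/2.
Summing gcd(|Δx|,|Δy|) over the edges gives the boundary count: gcd(3,9) + gcd(5,8) + gcd(2,1) = 3+1+1 = 5.
Scaling by 4 multiplies the area by 4² = 16 (so the new area is 168) and multiplies the boundary lattice-point count by 4, giving 20.
By Pick's theorem, the interior count of the dilated polygon is 168 − 20/2 + 1 = 159.

159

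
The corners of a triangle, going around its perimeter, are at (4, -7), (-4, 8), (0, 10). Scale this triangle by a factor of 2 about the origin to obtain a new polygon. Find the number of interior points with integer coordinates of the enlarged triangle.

149

Using the shoelace formula, 2A = |(4·8 − (-4)·(-7)) + ((-4)·10 − 0·8) + (0·(-7) − 4·10)| = 76, so the area is 38.
Along each edge there are gcd(|Δx|,|Δy|)+1 lattice points, so counting each shared vertex once the boundary has gcd(8,15) + gcd(4,2) + gcd(4,17) = 1+2+1 = 4.
Scaling by 2 multiplies the area by 2² = 4 (so the new area is 152) and multiplies the boundary lattice-point count by 2, giving 8.
By Pick's theorem, the interior count of the dilated polygon is 152 − 8/2 + 1 = 149.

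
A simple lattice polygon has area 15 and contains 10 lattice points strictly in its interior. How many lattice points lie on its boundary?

Pick's theorem gives A = I + B/2 − 1, so B = 2(A − I + 1) = 2(15 − 10 + 1) = 12.

12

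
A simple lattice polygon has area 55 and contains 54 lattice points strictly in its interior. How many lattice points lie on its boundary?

4

Pick's theorem gives A = I + B/2 − 1, so B = 2(A − I + 1) = 2(55 − 54 + 1) = 4.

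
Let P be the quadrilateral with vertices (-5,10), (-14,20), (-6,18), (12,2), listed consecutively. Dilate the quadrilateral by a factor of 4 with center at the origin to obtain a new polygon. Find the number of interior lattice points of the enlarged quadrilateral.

1509

The shoelace formula gives twice the area as |((-5)·20 − (-14)·10) + ((-14)·18 − (-6)·20) + ((-6)·2 − 12·18) + (12·10 − (-5)·2)| = 190, so the area is 95.
Summing gcd(|Δx|,|Δy|) over the edges gives the boundary count: gcd(9,10) + gcd(8,2) + gcd(18,16) + gcd(17,8) = 1+2+2+1 = 6.
Scaling by 4 multiplies the area by 4² = 16 (so the new area is 1520) and multiplies the boundary lattice-point count by 4, giving 24.
By Pick's theorem, the interior count of the dilated polygon is 1520 − 24/2 + 1 = 1509.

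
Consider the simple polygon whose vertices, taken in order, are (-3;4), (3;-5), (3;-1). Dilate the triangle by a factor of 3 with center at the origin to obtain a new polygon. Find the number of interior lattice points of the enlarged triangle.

By the shoelace formula, twice the signed area is |((-3)·(-5) − 3·4) + (3·(-1) − 3·(-5)) + (3·4 − (-3)·(-1))| = 24, so the area is 12.
Along each edge there are gcd(|Δx|,|Δy|)+1 lattice points, so counting each shared vertex once the boundary has gcd(6,9) + gcd(0,4) + gcd(6,5) = 3+4+1 = 8.
Scaling by 3 multiplies the area by 3² = 9 (so the new area is 108) and multiplies the boundary lattice-point count by 3, giving 24.
By Pick's theorem, the interior count of the dilated polygon is 108 − 24/2 + 1 = 97.

97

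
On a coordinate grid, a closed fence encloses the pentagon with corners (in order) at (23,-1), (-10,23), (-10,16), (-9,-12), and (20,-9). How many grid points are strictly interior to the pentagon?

Using the shoelace formula, 2A = |(23·23 − (-10)·(-1)) + ((-10)·16 − (-10)·23) + ((-10)·(-12) − (-9)·16) + ((-9)·(-9) − 20·(-12)) + (20·(-1) − 23·(-9))| = 1361, so the area is 680.5.
The number of boundary lattice points is Σ gcd(|Δx|,|Δy|) = gcd(33,24) + gcd(0,7) + gcd(1,28) + gcd(29,3) + gcd(3,8) = 3+7+1+1+1 = 13.
Pick's theorem gives I = A − B/2 + 1 = 680.5 − 13/2 + 1 = 675.

675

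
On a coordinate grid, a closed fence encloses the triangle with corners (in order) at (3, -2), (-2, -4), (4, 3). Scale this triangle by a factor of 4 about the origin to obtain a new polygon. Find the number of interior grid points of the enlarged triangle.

Using the shoelace formula, 2A = |(3·(-4) − (-2)·(-2)) + ((-2)·3 − 4·(-4)) + (4·(-2) − 3·3)| = 23, so the area is 23/2.
Along each edge there are gcd(|Δx|,|Δy|)+1 lattice points, so counting each shared vertex once the boundary has gcd(5,2) + gcd(6,7) + gcd(1,5) = 1+1+1 = 3.
Scaling by 4 multiplies the area by 4² = 16 (so the new area is 184) and multiplies the boundary lattice-point count by 4, giving 12.
By Pick's theorem, the interior count of the dilated polygon is 184 − 12/2 + 1 = 179.

179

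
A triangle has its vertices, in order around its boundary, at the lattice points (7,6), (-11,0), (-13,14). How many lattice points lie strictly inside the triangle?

127

The shoelace formula gives twice the area as |(7·0 − (-11)·6) + ((-11)·14 − (-13)·0) + ((-13)·6 − 7·14)| = 264, so the area is 132.
The number of boundary lattice points is Σ gcd(|Δx|,|Δy|) = gcd(18,6) + gcd(2,14) + gcd(20,8) = 6+2+4 = 12.
By Pick's theorem A = I + B/2 − 1, so I = 132 − 12/2 + 1 = 127.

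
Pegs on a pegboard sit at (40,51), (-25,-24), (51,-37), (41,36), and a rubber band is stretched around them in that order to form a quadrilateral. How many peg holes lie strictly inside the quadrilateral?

3231

By the shoelace formula, twice the signed area is |[40·(-24) − (-25)·51] + [(-25)·(-37) − 51·(-24)] + [51·36 − 41·(-37)] + [41·51 − 40·36]| = 6468, so the area is 3234.
The number of boundary lattice points is Σ gcd(|Δx|,|Δy|) = gcd(65,75) + gcd(76,13) + gcd(10,73) + gcd(1,15) = 5+1+1+1 = 8.
Pick's theorem gives I = A − B/2 + 1 = 3234 − 8/2 + 1 = 3231.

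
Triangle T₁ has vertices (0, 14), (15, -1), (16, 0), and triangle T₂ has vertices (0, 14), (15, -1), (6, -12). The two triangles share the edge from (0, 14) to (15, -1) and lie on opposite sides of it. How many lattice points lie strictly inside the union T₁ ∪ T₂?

163

The union is the simple quadrilateral with vertices (0, 14), (16, 0), (15, -1), (6, -12) in order.
The shoelace formula gives twice the area as |[0·0 − 16·14] + [16·(-1) − 15·0] + [15·(-12) − 6·(-1)] + [6·14 − 0·(-12)]| = 330, so the area is 165.
The number of boundary lattice points is Σ gcd(|Δx|,|Δy|) = gcd(16,14) + gcd(1,1) + gcd(9,11) + gcd(6,26) = 2+1+1+2 = 6.
By Pick's theorem I = A − B/2 + 1 = 165 − 6/2 + 1 = 163.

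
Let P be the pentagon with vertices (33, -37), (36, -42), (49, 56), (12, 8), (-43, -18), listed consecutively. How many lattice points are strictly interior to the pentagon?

The shoelace formula gives twice the area as |(33·(-42) − 36·(-37)) + (36·56 − 49·(-42)) + (49·8 − 12·56) + (12·(-18) − (-43)·8) + ((-43)·(-37) − 33·(-18))| = 6053, so the area is 6053/2.
The number of boundary lattice points is Σ gcd(|Δx|,|Δy|) = gcd(3,5) + gcd(13,98) + gcd(37,48) + gcd(55,26) + gcd(76,19) = 1+1+1+1+19 = 23.
By Pick's theorem A = I + B/2 − 1, so I = 6053/2 − 23/2 + 1 = 3016.

3016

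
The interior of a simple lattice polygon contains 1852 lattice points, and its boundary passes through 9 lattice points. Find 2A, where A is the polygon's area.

3711

By Pick's theorem, A = I + B/2 − 1 = 1852 + 9/2 − 1 = 3711/2.
Hence 2A = 3711.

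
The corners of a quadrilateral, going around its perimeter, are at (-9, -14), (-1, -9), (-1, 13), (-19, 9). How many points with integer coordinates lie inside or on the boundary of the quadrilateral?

329

The shoelace formula gives twice the area as |((-9)·(-9) − (-1)·(-14)) + ((-1)·13 − (-1)·(-9)) + ((-1)·9 − (-19)·13) + ((-19)·(-14) − (-9)·9)| = 630, so the area is 315.
The number of boundary lattice points is Σ gcd(|Δx|,|Δy|) = gcd(8,5) + gcd(0,22) + gcd(18,4) + gcd(10,23) = 1+22+2+1 = 26.
Pick's theorem gives I = A − B/2 + 1 = 315 − 26/2 + 1 = 303, so the closed region contains I + B = 303 + 26 = 329 lattice points.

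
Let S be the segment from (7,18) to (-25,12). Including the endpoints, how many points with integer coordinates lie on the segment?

3

The number of lattice points on a segment between lattice points is gcd(|Δx|,|Δy|) + 1 = gcd(32,6) + 1 = 2 + 1 = 3.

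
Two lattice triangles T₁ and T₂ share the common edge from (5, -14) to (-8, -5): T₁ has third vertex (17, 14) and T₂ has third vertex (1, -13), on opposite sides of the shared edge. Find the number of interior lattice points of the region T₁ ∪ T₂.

245

The union is the simple quadrilateral with vertices (5, -14), (17, 14), (-8, -5), (1, -13) in order.
By the shoelace formula, twice the signed area is |(5·14 − 17·(-14)) + (17·(-5) − (-8)·14) + ((-8)·(-13) − 1·(-5)) + (1·(-14) − 5·(-13))| = 495, so the area is 495/2.
Summing gcd(|Δx|,|Δy|) over the edges gives the boundary count: gcd(12,28) + gcd(25,19) + gcd(9,8) + gcd(4,1) = 4+1+1+1 = 7.
By Pick's theorem I = A − B/2 + 1 = 495/2 − 7/2 + 1 = 245.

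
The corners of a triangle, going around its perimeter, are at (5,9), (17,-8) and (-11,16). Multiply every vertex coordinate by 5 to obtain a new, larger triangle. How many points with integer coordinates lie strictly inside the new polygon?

Using the shoelace formula, 2A = |[5·(-8) − 17·9] + [17·16 − (-11)·(-8)] + [(-11)·9 − 5·16]| = 188, so the area is 94.
Along each edge there are gcd(|Δx|,|Δy|)+1 lattice points, so counting each shared vertex once the boundary has gcd(12,17) + gcd(28,24) + gcd(16,7) = 1+4+1 = 6.
Scaling by 5 multiplies the area by 5² = 25 (so the new area is 2350) and multiplies the boundary lattice-point count by 5, giving 30.
By Pick's theorem, the interior count of the dilated polygon is 2350 − 30/2 + 1 = 2336.

2336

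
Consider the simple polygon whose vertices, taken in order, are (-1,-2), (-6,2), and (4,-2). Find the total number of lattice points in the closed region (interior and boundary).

15

The shoelace formula gives twice the area as |[(-1)·2 − (-6)·(-2)] + [(-6)·(-2) − 4·2] + [4·(-2) − (-1)·(-2)]| = 20, so the area is 10.
Summing gcd(|Δx|,|Δy|) over the edges gives the boundary count: gcd(5,4) + gcd(10,4) + gcd(5,0) = 1+2+5 = 8.
Pick's theorem gives I = A − B/2 + 1 = 10 − 8/2 + 1 = 7, so the closed region contains I + B = 7 + 8 = 15 lattice points.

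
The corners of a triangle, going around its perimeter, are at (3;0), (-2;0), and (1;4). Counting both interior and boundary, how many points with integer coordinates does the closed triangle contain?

15

The shoelace formula gives twice the area as |(3·0 − (-2)·0) + ((-2)·4 − 1·0) + (1·0 − 3·4)| = 20, so the area is 10.
Summing gcd(|Δx|,|Δy|) over the edges gives the boundary count: gcd(5,0) + gcd(3,4) + gcd(2,4) = 5+1+2 = 8.
Pick's theorem gives I = A − B/2 + 1 = 10 − 8/2 + 1 = 7, so the closed region contains I + B = 7 + 8 = 15 lattice points.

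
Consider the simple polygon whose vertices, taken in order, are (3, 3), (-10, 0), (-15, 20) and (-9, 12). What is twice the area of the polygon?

The shoelace formula gives twice the area as |(3·0 − (-10)·3) + ((-10)·20 − (-15)·0) + ((-15)·12 − (-9)·20) + ((-9)·3 − 3·12)| = 233, so the area is 233/2.

233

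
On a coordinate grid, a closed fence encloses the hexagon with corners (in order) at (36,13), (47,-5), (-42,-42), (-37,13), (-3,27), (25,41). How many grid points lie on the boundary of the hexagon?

24

Summing gcd(|Δx|,|Δy|) over the edges gives the boundary count: gcd(11,18) + gcd(89,37) + gcd(5,55) + gcd(34,14) + gcd(28,14) + gcd(11,28) = 1+1+5+2+14+1 = 24.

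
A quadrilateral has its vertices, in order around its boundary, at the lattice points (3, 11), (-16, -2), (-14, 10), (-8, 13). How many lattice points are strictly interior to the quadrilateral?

Using the shoelace formula, 2A = |[3·(-2) − (-16)·11] + [(-16)·10 − (-14)·(-2)] + [(-14)·13 − (-8)·10] + [(-8)·11 − 3·13]| = 247, so the area is 123.5.
Summing gcd(|Δx|,|Δy|) over the edges gives the boundary count: gcd(19,13) + gcd(2,12) + gcd(6,3) + gcd(11,2) = 1+2+3+1 = 7.
By Pick's theorem A = I + B/2 − 1, so I = 123.5 − 7/2 + 1 = 121.

121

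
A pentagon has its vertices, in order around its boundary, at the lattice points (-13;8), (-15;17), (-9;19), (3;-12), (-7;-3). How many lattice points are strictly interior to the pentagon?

The shoelace formula gives twice the area as |[(-13)·17 − (-15)·8] + [(-15)·19 − (-9)·17] + [(-9)·(-12) − 3·19] + [3·(-3) − (-7)·(-12)] + [(-7)·8 − (-13)·(-3)]| = 370, so the area is 185.
The number of boundary lattice points is Σ gcd(|Δx|,|Δy|) = gcd(2,9) + gcd(6,2) + gcd(12,31) + gcd(10,9) + gcd(6,11) = 1+2+1+1+1 = 6.
By Pick's theorem A = I + B/2 − 1, so I = 185 − 6/2 + 1 = 183.

183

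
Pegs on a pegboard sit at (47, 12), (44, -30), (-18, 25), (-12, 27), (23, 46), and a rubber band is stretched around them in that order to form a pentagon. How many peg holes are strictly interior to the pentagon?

Using the shoelace formula, 2A = |(47·(-30) − 44·12) + (44·25 − (-18)·(-30)) + ((-18)·27 − (-12)·25) + ((-12)·46 − 23·27) + (23·12 − 47·46)| = 4623, so the area is 2311.5.
Along each edge there are gcd(|Δx|,|Δy|)+1 lattice points, so counting each shared vertex once the boundary has gcd(3,42) + gcd(62,55) + gcd(6,2) + gcd(35,19) + gcd(24,34) = 3+1+2+1+2 = 9.
Pick's theorem gives I = A − B/2 + 1 = 2311.5 − 9/2 + 1 = 2308.

2308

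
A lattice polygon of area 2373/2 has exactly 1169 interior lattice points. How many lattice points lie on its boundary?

Pick's theorem gives A = I + B/2 − 1, so B = 2(A − I + 1) = 2(2373/2 − 1169 + 1) = 37.

37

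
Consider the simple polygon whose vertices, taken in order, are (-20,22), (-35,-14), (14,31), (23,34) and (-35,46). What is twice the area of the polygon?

Using the shoelace formula, 2A = |[(-20)·(-14) − (-35)·22] + [(-35)·31 − 14·(-14)] + [14·34 − 23·31] + [23·46 − (-35)·34] + [(-35)·22 − (-20)·46]| = 2322, so the area is 1161.

2322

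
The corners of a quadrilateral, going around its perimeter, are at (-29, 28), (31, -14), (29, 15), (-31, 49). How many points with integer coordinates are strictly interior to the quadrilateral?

Using the shoelace formula, 2A = |[(-29)·(-14) − 31·28] + [31·15 − 29·(-14)] + [29·49 − (-31)·15] + [(-31)·28 − (-29)·49]| = 2848, so the area is 1424.
The number of boundary lattice points is Σ gcd(|Δx|,|Δy|) = gcd(60,42) + gcd(2,29) + gcd(60,34) + gcd(2,21) = 6+1+2+1 = 10.
Pick's theorem gives I = A − B/2 + 1 = 1424 − 10/2 + 1 = 1420.

1420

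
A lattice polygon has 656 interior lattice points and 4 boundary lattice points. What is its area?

657

By Pick's theorem, A = I + B/2 − 1 = 656 + 4/2 − 1 = 657.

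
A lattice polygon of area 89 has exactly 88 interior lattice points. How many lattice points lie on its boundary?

4

Pick's theorem gives A = I + B/2 − 1, so B = 2(A − I + 1) = 2(89 − 88 + 1) = 4.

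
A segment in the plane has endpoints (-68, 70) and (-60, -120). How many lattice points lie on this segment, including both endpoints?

The number of lattice points on a segment between lattice points is gcd(|Δx|,|Δy|) + 1 = gcd(8,190) + 1 = 2 + 1 = 3.

3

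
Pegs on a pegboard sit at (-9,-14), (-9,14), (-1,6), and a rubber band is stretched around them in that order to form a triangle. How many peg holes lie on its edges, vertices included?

Along each edge there are gcd(|Δx|,|Δy|)+1 lattice points, so counting each shared vertex once the boundary has gcd(0,28) + gcd(8,8) + gcd(8,20) = 28+8+4 = 40.

40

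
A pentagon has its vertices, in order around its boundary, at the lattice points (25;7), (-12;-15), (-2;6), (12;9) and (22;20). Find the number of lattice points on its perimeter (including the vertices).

5

Along each edge there are gcd(|Δx|,|Δy|)+1 lattice points, so counting each shared vertex once the boundary has gcd(37,22) + gcd(10,21) + gcd(14,3) + gcd(10,11) + gcd(3,13) = 1+1+1+1+1 = 5.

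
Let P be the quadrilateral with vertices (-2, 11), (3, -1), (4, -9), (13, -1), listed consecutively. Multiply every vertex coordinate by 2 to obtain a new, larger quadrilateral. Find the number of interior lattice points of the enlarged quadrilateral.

395

The shoelace formula gives twice the area as |[(-2)·(-1) − 3·11] + [3·(-9) − 4·(-1)] + [4·(-1) − 13·(-9)] + [13·11 − (-2)·(-1)]| = 200, so the area is 100.
Along each edge there are gcd(|Δx|,|Δy|)+1 lattice points, so counting each shared vertex once the boundary has gcd(5,12) + gcd(1,8) + gcd(9,8) + gcd(15,12) = 1+1+1+3 = 6.
Scaling by 2 multiplies the area by 2² = 4 (so the new area is 400) and multiplies the boundary lattice-point count by 2, giving 12.
By Pick's theorem, the interior count of the dilated polygon is 400 − 12/2 + 1 = 395.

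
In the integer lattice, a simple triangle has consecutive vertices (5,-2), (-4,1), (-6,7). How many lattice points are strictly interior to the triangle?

The shoelace formula gives twice the area as |[5·1 − (-4)·(-2)] + [(-4)·7 − (-6)·1] + [(-6)·(-2) − 5·7]| = 48, so the area is 24.
The number of boundary lattice points is Σ gcd(|Δx|,|Δy|) = gcd(9,3) + gcd(2,6) + gcd(11,9) = 3+2+1 = 6.
By Pick's theorem A = I + B/2 − 1, so I = 24 − 6/2 + 1 = 22.

22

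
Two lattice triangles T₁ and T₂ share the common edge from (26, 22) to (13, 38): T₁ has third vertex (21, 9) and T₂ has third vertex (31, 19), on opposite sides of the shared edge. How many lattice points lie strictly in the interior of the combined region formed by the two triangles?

144

The union is the simple quadrilateral with vertices (26, 22), (21, 9), (13, 38), (31, 19) in order.
By the shoelace formula, twice the signed area is |[26·9 − 21·22] + [21·38 − 13·9] + [13·19 − 31·38] + [31·22 − 26·19]| = 290, so the area is 145.
Along each edge there are gcd(|Δx|,|Δy|)+1 lattice points, so counting each shared vertex once the boundary has gcd(5,13) + gcd(8,29) + gcd(18,19) + gcd(5,3) = 1+1+1+1 = 4.
By Pick's theorem I = A − B/2 + 1 = 145 − 4/2 + 1 = 144.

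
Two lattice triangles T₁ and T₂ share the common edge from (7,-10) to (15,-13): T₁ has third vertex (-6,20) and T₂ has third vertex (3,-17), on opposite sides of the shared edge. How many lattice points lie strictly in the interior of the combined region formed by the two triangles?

The union is the simple quadrilateral with vertices (7,-10), (-6,20), (15,-13), (3,-17) in order.
The shoelace formula gives twice the area as |(7·20 − (-6)·(-10)) + ((-6)·(-13) − 15·20) + (15·(-17) − 3·(-13)) + (3·(-10) − 7·(-17))| = 269, so the area is 269/2.
The number of boundary lattice points is Σ gcd(|Δx|,|Δy|) = gcd(13,30) + gcd(21,33) + gcd(12,4) + gcd(4,7) = 1+3+4+1 = 9.
By Pick's theorem I = A − B/2 + 1 = 269/2 − 9/2 + 1 = 131.

131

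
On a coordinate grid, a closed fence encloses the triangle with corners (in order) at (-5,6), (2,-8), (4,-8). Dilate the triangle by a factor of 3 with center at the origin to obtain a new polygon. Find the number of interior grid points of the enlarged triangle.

The shoelace formula gives twice the area as |((-5)·(-8) − 2·6) + (2·(-8) − 4·(-8)) + (4·6 − (-5)·(-8))| = 28, so the area is 14.
Along each edge there are gcd(|Δx|,|Δy|)+1 lattice points, so counting each shared vertex once the boundary has gcd(7,14) + gcd(2,0) + gcd(9,14) = 7+2+1 = 10.
Scaling by 3 multiplies the area by 3² = 9 (so the new area is 126) and multiplies the boundary lattice-point count by 3, giving 30.
By Pick's theorem, the interior count of the dilated polygon is 126 − 30/2 + 1 = 112.

112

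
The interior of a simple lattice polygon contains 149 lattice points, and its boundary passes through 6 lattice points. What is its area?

151

By Pick's theorem, A = I + B/2 − 1 = 149 + 6/2 − 1 = 151.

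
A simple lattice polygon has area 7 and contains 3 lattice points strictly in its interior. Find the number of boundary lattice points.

Pick's theorem gives A = I + B/2 − 1, so B = 2(A − I + 1) = 2(7 − 3 + 1) = 10.

10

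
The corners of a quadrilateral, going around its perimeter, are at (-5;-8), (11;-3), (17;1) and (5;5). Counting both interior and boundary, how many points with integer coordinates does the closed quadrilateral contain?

120

By the shoelace formula, twice the signed area is |[(-5)·(-3) − 11·(-8)] + [11·1 − 17·(-3)] + [17·5 − 5·1] + [5·(-8) − (-5)·5]| = 230, so the area is 115.
Summing gcd(|Δx|,|Δy|) over the edges gives the boundary count: gcd(16,5) + gcd(6,4) + gcd(12,4) + gcd(10,13) = 1+2+4+1 = 8.
Pick's theorem gives I = A − B/2 + 1 = 115 − 8/2 + 1 = 112, so the closed region contains I + B = 112 + 8 = 120 lattice points.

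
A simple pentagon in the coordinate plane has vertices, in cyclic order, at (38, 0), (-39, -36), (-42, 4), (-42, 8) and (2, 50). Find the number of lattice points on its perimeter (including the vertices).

10

The number of boundary lattice points is Σ gcd(|Δx|,|Δy|) = gcd(77,36) + gcd(3,40) + gcd(0,4) + gcd(44,42) + gcd(36,50) = 1+1+4+2+2 = 10.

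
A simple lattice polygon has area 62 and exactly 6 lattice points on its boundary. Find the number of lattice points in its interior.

Pick's theorem A = I + B/2 − 1 rearranges to I = A − B/2 + 1 = 62 − 6/2 + 1 = 60.

60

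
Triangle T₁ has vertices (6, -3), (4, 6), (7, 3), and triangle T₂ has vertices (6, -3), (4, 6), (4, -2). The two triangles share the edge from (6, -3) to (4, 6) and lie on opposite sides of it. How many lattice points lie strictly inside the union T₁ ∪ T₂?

The union is the simple quadrilateral with vertices (6, -3), (7, 3), (4, 6), (4, -2) in order.
Using the shoelace formula, 2A = |(6·3 − 7·(-3)) + (7·6 − 4·3) + (4·(-2) − 4·6) + (4·(-3) − 6·(-2))| = 37, so the area is 37/2.
Summing gcd(|Δx|,|Δy|) over the edges gives the boundary count: gcd(1,6) + gcd(3,3) + gcd(0,8) + gcd(2,1) = 1+3+8+1 = 13.
By Pick's theorem I = A − B/2 + 1 = 37/2 − 13/2 + 1 = 13.

13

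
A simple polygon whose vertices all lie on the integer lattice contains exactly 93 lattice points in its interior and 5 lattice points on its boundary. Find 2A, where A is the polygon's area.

189

By Pick's theorem, A = I + B/2 − 1 = 93 + 5/2 − 1 = 189/2.
Hence 2A = 189.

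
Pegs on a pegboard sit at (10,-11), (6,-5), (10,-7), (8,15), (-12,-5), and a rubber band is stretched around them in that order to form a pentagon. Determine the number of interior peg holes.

Using the shoelace formula, 2A = |(10·(-5) − 6·(-11)) + (6·(-7) − 10·(-5)) + (10·15 − 8·(-7)) + (8·(-5) − (-12)·15) + ((-12)·(-11) − 10·(-5))| = 552, so the area is 276.
Along each edge there are gcd(|Δx|,|Δy|)+1 lattice points, so counting each shared vertex once the boundary has gcd(4,6) + gcd(4,2) + gcd(2,22) + gcd(20,20) + gcd(22,6) = 2+2+2+20+2 = 28.
Pick's theorem gives I = A − B/2 + 1 = 276 − 28/2 + 1 = 263.

263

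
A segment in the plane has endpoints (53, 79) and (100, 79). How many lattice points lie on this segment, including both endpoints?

48

The number of lattice points on a segment between lattice points is gcd(|Δx|,|Δy|) + 1 = gcd(47,0) + 1 = 47 + 1 = 48.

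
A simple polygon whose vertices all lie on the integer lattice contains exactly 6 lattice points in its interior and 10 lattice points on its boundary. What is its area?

By Pick's theorem, A = I + B/2 − 1 = 6 + 10/2 − 1 = 10.

10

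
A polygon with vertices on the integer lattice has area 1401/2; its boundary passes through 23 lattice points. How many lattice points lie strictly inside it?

690

From Pick's theorem, I = A − B/2 + 1 = 1401/2 − 23/2 + 1 = 690.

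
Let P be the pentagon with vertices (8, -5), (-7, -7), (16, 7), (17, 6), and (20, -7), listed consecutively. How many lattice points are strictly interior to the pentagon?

165

By the shoelace formula, twice the signed area is |[8·(-7) − (-7)·(-5)] + [(-7)·7 − 16·(-7)] + [16·6 − 17·7] + [17·(-7) − 20·6] + [20·(-5) − 8·(-7)]| = 334, so the area is 167.
Summing gcd(|Δx|,|Δy|) over the edges gives the boundary count: gcd(15,2) + gcd(23,14) + gcd(1,1) + gcd(3,13) + gcd(12,2) = 1+1+1+1+2 = 6.
Pick's theorem gives I = A − B/2 + 1 = 167 − 6/2 + 1 = 165.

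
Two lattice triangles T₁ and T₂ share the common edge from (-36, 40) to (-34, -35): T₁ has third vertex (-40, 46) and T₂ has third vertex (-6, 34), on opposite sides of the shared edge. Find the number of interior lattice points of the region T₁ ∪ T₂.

1258

The union is the simple quadrilateral with vertices (-36, 40), (-40, 46), (-34, -35), (-6, 34) in order.
The shoelace formula gives twice the area as |((-36)·46 − (-40)·40) + ((-40)·(-35) − (-34)·46) + ((-34)·34 − (-6)·(-35)) + ((-6)·40 − (-36)·34)| = 2526, so the area is 1263.
Summing gcd(|Δx|,|Δy|) over the edges gives the boundary count: gcd(4,6) + gcd(6,81) + gcd(28,69) + gcd(30,6) = 2+3+1+6 = 12.
By Pick's theorem I = A − B/2 + 1 = 1263 − 12/2 + 1 = 1258.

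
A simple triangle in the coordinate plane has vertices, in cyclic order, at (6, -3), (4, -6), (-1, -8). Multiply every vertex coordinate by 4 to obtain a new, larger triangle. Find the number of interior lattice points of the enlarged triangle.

83

Using the shoelace formula, 2A = |[6·(-6) − 4·(-3)] + [4·(-8) − (-1)·(-6)] + [(-1)·(-3) − 6·(-8)]| = 11, so the area is 5.5.
Summing gcd(|Δx|,|Δy|) over the edges gives the boundary count: gcd(2,3) + gcd(5,2) + gcd(7,5) = 1+1+1 = 3.
Scaling by 4 multiplies the area by 4² = 16 (so the new area is 88) and multiplies the boundary lattice-point count by 4, giving 12.
By Pick's theorem, the interior count of the dilated polygon is 88 − 12/2 + 1 = 83.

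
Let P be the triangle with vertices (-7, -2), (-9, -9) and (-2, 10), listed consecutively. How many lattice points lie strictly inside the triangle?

Using the shoelace formula, 2A = |((-7)·(-9) − (-9)·(-2)) + ((-9)·10 − (-2)·(-9)) + ((-2)·(-2) − (-7)·10)| = 11, so the area is 5.5.
The number of boundary lattice points is Σ gcd(|Δx|,|Δy|) = gcd(2,7) + gcd(7,19) + gcd(5,12) = 1+1+1 = 3.
By Pick's theorem A = I + B/2 − 1, so I = 5.5 − 3/2 + 1 = 5.

5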